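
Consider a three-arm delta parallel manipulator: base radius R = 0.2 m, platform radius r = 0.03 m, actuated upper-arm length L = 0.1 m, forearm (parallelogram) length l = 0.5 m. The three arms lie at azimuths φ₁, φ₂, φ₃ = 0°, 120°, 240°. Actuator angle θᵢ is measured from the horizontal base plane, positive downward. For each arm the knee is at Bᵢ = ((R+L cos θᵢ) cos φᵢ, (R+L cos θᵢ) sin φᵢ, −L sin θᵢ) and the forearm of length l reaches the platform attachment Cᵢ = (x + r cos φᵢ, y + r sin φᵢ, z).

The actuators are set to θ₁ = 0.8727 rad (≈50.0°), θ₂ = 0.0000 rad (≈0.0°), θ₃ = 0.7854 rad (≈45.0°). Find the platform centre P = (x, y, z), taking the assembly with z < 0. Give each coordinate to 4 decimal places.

arm 1 at φ=0.0°: e+L cos θ1 = 0.2343;  centre 1 = (0.2343, 0.0000, -0.0766)
centre 2 = (0.2700·cos120.0°, 0.2700·sin120.0°, 0.0000) = (-0.1350, 0.2338, 0.0000)
centre 3 = (0.2407·cos240.0°, 0.2407·sin240.0°, -0.0707) = (-0.1204, -0.2085, -0.0707)
subtract pairs → two planes through P
[-0.7386 0.4677 0.1532]·P = 0.0121;  [-0.7093 -0.4169 0.0118]·P = 0.0022
Cramer: x(z) = -0.0095+0.1085z;  y(z) = 0.0109-0.1563z
sphere 1 gives Az²+Bz+C=0 with A=1.0362, B=0.0969, C=-0.1846;  B²−4AC=0.7744;  roots -0.4714, 0.3779;  negative root z = -0.4714
x = -0.0607, y = 0.0846

(-0.0607, 0.0846, -0.4714)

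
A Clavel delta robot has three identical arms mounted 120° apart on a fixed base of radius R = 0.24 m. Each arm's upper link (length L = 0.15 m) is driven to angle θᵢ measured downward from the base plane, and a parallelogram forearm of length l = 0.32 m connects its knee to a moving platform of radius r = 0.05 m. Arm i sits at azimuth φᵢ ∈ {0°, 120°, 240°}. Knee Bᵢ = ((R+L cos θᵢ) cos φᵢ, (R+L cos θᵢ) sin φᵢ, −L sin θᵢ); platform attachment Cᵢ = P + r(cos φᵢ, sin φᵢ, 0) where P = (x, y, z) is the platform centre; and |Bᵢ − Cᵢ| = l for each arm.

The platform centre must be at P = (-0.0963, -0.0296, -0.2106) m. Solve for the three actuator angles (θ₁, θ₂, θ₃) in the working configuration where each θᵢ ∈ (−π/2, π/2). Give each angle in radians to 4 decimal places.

φ1=0.0° → target in arm frame (-0.0963, -0.0296)
  A cos θ + B sin θ = C:  0.2863·cos θ + -0.2106·sin θ = -0.1577
  √(A²+B²)=0.3554;  θ1 = -0.6342+2.0304 ≈ 1.3962
arm 2 (φ=120.0°): x'=0.0225, y'=0.0982
  e−x'=0.1675;  (l²−L²−(e−x')²−y'²−z²)/2L = -0.0072
  θ2 = atan2(B,A) + arccos(C/0.2691) = 0.6984
φ3=240.0° → target in arm frame (0.0738, -0.0686)
  e−x'=0.1162;  (l²−L²−(e−x')²−y'²−z²)/2L = 0.0578
  √(A²+B²)=0.2405;  θ3 = -1.0665+1.3282 ≈ 0.2616

θ₁ = 1.3962, θ₂ = 0.6984, θ₃ = 0.2616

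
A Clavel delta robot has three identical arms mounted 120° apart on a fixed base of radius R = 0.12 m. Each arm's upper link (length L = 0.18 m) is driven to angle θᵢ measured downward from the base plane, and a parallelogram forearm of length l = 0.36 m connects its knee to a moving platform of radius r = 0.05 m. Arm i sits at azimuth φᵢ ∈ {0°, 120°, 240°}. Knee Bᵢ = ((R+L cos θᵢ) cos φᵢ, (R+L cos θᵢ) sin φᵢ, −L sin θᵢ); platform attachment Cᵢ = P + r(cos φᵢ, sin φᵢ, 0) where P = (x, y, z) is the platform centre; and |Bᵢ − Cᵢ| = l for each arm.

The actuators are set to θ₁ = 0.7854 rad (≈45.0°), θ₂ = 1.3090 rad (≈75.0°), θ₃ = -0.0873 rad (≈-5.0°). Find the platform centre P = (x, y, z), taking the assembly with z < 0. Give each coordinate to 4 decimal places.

arm 1 at φ=0.0°: (R−r)+L cos θ1 = 0.1973;  S1 = (0.1973, 0.0000, -0.1273)
S2 = (0.1166·cos120.0°, 0.1166·sin120.0°, -0.1739) = (-0.0583, 0.1010, -0.1739)
arm 3 at φ=240.0°: (R−r)+L cos θ3 = 0.2493;  S3 = (-0.1247, -0.2159, 0.0157)
eliminate P² terms by subtracting sphere 1 from 2 and 3
plane₁₂: -0.5111x+0.2019y+-0.0932z = -0.0113
Cramer: x(z) = 0.0097+0.0499z;  y(z) = -0.0314+0.5878z
sphere 1 gives Az²+Bz+C=0 with A=1.3479, B=0.1990, C=-0.0772;  B²−4AC=0.4560;  roots -0.3243, 0.1767;  negative root z = -0.3243
x = -0.0065, y = -0.2220

(-0.0065, -0.2220, -0.3243)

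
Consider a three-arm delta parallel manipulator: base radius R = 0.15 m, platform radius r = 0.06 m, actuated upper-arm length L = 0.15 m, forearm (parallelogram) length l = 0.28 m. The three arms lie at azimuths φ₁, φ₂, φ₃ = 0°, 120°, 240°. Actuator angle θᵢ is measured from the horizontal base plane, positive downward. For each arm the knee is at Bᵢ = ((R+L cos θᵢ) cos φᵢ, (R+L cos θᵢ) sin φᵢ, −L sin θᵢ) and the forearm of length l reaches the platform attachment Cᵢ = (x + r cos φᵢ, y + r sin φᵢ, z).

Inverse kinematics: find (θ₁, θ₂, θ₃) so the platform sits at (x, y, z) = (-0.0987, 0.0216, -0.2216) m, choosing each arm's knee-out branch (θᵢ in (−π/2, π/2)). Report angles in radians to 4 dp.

φ1=0.0° → target in arm frame (-0.0987, 0.0216)
  A=0.1887, B=-0.2216, C=(l²−L²−A²−y'²−z²)/(2L)=-0.0976
  √(A²+B²)=0.2911;  θ1 = -0.8654+1.9128 ≈ 1.0473
arm 2 (φ=120.0°): x'=0.0681, y'=0.0747
  A cos θ + B sin θ = C:  0.0219·cos θ + -0.2216·sin θ = 0.0025
  γ=atan2(-0.2216,0.0219)=-1.4721;  ψ=arccos(0.0110)=1.5598;  θ2=γ+ψ≈0.0877
arm 3 (φ=240.0°): x'=0.0306, y'=-0.0963
  A=0.0594, B=-0.2216, C=(l²−L²−A²−y'²−z²)/(2L)=-0.0200
  √(A²+B²)=0.2294;  θ3 = -1.3091+1.6581 ≈ 0.3490

θ₁ = 1.0473, θ₂ = 0.0877, θ₃ = 0.3490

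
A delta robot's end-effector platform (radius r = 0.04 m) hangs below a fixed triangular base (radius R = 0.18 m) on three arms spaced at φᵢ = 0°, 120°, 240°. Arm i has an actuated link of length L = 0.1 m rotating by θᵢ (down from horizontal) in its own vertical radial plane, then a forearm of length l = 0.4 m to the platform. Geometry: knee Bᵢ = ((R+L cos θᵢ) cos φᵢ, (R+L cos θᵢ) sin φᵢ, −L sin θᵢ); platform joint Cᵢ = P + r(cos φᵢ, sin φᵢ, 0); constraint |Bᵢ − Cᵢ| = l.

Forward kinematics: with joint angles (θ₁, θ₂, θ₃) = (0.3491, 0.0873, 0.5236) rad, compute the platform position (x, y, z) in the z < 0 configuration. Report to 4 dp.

(-0.0039, 0.0406, -0.3532)

centre 1 = (0.2340·cos0.0°, 0.2340·sin0.0°, -0.0342) = (0.2340, 0.0000, -0.0342)
arm 2 at φ=120.0°: ρ2 = 0.2396;  centre 2 = (-0.1198, 0.2075, -0.0087)
φ3=240.0°: virtual centre (-0.1133, -0.1962, -0.0500), radius l
eliminate P² terms by subtracting sphere 1 from 2 and 3
[-0.7076 0.4150 0.0510]·P = 0.0016;  [-0.6945 -0.3925 -0.0316]·P = -0.0021
Cramer: x(z) = 0.0004+0.0122z;  y(z) = 0.0045-0.1020z
quadratic in z: (1.0106)z²+(0.0618)z+(-0.1043)=0, √Δ=0.6521 → z ∈ {-0.3532, 0.2921}; z = -0.3532 (taking z<0)
x = -0.0039, y = 0.0406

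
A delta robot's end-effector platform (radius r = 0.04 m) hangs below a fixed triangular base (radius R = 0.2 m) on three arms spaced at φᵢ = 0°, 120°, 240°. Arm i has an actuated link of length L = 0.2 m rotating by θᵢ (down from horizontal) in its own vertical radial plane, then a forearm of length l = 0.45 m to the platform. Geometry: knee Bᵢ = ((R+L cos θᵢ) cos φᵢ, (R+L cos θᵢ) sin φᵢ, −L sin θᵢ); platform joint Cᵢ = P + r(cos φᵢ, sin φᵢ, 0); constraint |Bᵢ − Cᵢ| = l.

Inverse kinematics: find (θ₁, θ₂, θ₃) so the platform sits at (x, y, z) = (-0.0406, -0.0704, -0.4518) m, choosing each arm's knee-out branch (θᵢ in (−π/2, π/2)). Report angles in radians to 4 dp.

θ₁ = 0.8724, θ₂ = 0.8726, θ₃ = 0.4363

rotate P by −φ1: (-0.0406, -0.0704, -0.4518)
  A=0.2006, B=-0.4518, C=(l²−L²−A²−y'²−z²)/(2L)=-0.2170
  γ=atan2(-0.4518,0.2006)=-1.1529;  ψ=arccos(-0.4391)=2.0254;  θ1=γ+ψ≈0.8724
arm 2 (φ=120.0°): x'=-0.0407, y'=0.0704
  A=0.2007, B=-0.4518, C=(l²−L²−A²−y'²−z²)/(2L)=-0.2171
  γ=atan2(-0.4518,0.2007)=-1.1528;  ψ=arccos(-0.4392)=2.0255;  θ2=γ+ψ≈0.8726
φ3=240.0° → target in arm frame (0.0813, 0.0000)
  e−x'=0.0787;  (l²−L²−(e−x')²−y'²−z²)/2L = -0.1196
  θ3 = atan2(B,A) + arccos(C/0.4586) = 0.4363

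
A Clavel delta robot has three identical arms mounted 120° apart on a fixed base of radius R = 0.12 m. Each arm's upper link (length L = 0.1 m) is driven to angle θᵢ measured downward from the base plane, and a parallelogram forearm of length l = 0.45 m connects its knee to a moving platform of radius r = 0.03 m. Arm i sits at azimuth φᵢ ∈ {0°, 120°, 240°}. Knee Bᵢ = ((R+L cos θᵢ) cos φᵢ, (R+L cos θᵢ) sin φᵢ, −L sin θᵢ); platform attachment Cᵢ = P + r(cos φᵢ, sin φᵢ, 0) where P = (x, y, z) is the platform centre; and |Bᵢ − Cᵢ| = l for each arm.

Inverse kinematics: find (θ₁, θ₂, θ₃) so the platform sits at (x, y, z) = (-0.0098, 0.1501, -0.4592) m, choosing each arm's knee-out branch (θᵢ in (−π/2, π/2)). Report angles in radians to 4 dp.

rotate P by −φ1: (-0.0098, 0.1501, -0.4592)
  e−x'=0.0998;  (l²−L²−(e−x')²−y'²−z²)/2L = -0.2543
  γ=atan2(-0.4592,0.0998)=-1.3568;  ψ=arccos(-0.5411)=2.1425;  θ1=γ+ψ≈0.7858
rotate P by −φ2: (0.1349, -0.0666, -0.4592)
  e−x'=-0.0449;  (l²−L²−(e−x')²−y'²−z²)/2L = -0.1241
  √(A²+B²)=0.4614;  θ2 = -1.6682+1.8430 ≈ 0.1748
arm 3 (φ=240.0°): x'=-0.1251, y'=-0.0835
  e−x'=0.2151;  (l²−L²−(e−x')²−y'²−z²)/2L = -0.3580
  γ=atan2(-0.4592,0.2151)=-1.1327;  ψ=arccos(-0.7061)=2.3547;  θ3=γ+ψ≈1.2220

θ₁ = 0.7858, θ₂ = 0.1748, θ₃ = 1.2220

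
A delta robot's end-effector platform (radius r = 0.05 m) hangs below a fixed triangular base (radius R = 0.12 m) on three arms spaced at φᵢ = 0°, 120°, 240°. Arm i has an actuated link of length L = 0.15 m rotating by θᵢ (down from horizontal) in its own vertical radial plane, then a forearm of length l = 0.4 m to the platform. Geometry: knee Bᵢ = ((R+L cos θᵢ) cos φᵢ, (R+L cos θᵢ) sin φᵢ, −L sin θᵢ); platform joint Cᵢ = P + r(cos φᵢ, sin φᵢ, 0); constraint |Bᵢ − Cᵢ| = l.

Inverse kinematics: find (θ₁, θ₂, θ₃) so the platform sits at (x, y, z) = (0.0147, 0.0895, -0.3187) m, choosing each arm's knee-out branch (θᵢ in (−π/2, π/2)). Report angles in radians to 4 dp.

rotate P by −φ1: (0.0147, 0.0895, -0.3187)
  e−x'=0.0553;  (l²−L²−(e−x')²−y'²−z²)/2L = 0.0829
  √(A²+B²)=0.3235;  θ1 = -1.3990+1.3117 ≈ -0.0873
φ2=120.0° → target in arm frame (0.0702, -0.0575)
  e−x'=-0.0002;  (l²−L²−(e−x')²−y'²−z²)/2L = 0.1088
  θ2 = atan2(B,A) + arccos(C/0.3187) = -0.3487
rotate P by −φ3: (-0.0849, -0.0320, -0.3187)
  e−x'=0.1549;  (l²−L²−(e−x')²−y'²−z²)/2L = 0.0364
  γ=atan2(-0.3187,0.1549)=-1.1185;  ψ=arccos(0.1028)=1.4679;  θ3=γ+ψ≈0.3494

θ₁ = -0.0873, θ₂ = -0.3487, θ₃ = 0.3494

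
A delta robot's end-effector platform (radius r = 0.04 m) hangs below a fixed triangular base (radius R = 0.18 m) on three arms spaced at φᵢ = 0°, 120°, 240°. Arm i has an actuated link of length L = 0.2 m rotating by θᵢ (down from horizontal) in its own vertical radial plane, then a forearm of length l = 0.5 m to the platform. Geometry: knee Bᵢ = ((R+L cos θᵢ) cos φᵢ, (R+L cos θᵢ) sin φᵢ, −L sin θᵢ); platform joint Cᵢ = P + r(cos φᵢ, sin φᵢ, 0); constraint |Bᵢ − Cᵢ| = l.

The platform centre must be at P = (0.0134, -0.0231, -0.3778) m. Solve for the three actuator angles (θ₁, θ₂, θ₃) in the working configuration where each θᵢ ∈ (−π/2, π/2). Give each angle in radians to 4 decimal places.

θ₁ = -0.0004, θ₂ = 0.1742, θ₃ = 0.0000

φ1=0.0° → target in arm frame (0.0134, -0.0231)
  A=0.1266, B=-0.3778, C=(l²−L²−A²−y'²−z²)/(2L)=0.1268
  θ1 = atan2(B,A) + arccos(C/0.3984) = -0.0004
arm 2 (φ=120.0°): x'=-0.0267, y'=-0.0001
  A cos θ + B sin θ = C:  0.1667·cos θ + -0.3778·sin θ = 0.0987
  θ2 = atan2(B,A) + arccos(C/0.4129) = 0.1742
rotate P by −φ3: (0.0133, 0.0232, -0.3778)
  A cos θ + B sin θ = C:  0.1267·cos θ + -0.3778·sin θ = 0.1267
  γ=atan2(-0.3778,0.1267)=-1.2472;  ψ=arccos(0.3180)=1.2472;  θ3=γ+ψ≈0.0000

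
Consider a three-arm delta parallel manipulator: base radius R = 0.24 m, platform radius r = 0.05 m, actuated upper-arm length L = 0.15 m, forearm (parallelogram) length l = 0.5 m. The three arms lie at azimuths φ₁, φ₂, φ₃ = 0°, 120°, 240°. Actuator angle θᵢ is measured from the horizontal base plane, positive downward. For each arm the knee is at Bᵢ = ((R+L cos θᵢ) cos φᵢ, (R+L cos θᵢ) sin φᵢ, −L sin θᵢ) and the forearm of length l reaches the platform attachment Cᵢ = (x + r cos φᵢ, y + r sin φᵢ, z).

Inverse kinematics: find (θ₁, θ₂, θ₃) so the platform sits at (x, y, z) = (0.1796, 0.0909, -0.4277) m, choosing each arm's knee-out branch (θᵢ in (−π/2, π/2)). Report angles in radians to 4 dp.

θ₁ = -0.2616, θ₂ = 0.6981, θ₃ = 1.3089

rotate P by −φ1: (0.1796, 0.0909, -0.4277)
  A cos θ + B sin θ = C:  0.0104·cos θ + -0.4277·sin θ = 0.1207
  θ1 = atan2(B,A) + arccos(C/0.4278) = -0.2616
φ2=120.0° → target in arm frame (-0.0111, -0.2010)
  A cos θ + B sin θ = C:  0.2011·cos θ + -0.4277·sin θ = -0.1209
  θ2 = atan2(B,A) + arccos(C/0.4726) = 0.6981
rotate P by −φ3: (-0.1685, 0.1101, -0.4277)
  A=0.3585, B=-0.4277, C=(l²−L²−A²−y'²−z²)/(2L)=-0.3203
  √(A²+B²)=0.5581;  θ3 = -0.8732+2.1820 ≈ 1.3089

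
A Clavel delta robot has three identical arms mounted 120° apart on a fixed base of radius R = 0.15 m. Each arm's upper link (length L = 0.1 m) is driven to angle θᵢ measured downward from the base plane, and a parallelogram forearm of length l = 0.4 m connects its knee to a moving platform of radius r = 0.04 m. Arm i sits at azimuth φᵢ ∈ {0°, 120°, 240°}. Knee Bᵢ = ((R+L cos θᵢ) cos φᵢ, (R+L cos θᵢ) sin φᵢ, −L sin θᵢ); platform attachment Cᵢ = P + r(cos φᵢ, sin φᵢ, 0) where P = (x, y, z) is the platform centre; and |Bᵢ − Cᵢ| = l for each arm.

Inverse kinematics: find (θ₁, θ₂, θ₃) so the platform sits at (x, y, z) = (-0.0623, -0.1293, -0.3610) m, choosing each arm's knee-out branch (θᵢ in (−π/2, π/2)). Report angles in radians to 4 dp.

φ1=0.0° → target in arm frame (-0.0623, -0.1293)
  A=0.1723, B=-0.3610, C=(l²−L²−A²−y'²−z²)/(2L)=-0.1336
  √(A²+B²)=0.4000;  θ1 = -1.1255+1.9114 ≈ 0.7859
rotate P by −φ2: (-0.0808, 0.1186, -0.3610)
  A=0.1908, B=-0.3610, C=(l²−L²−A²−y'²−z²)/(2L)=-0.1540
  √(A²+B²)=0.4083;  θ2 = -1.0845+1.9575 ≈ 0.8730
arm 3 (φ=240.0°): x'=0.1431, y'=0.0107
  A=-0.0331, B=-0.3610, C=(l²−L²−A²−y'²−z²)/(2L)=0.0923
  γ=atan2(-0.3610,-0.0331)=-1.6623;  ψ=arccos(0.2547)=1.3133;  θ3=γ+ψ≈-0.3491

θ₁ = 0.7859, θ₂ = 0.8730, θ₃ = -0.3491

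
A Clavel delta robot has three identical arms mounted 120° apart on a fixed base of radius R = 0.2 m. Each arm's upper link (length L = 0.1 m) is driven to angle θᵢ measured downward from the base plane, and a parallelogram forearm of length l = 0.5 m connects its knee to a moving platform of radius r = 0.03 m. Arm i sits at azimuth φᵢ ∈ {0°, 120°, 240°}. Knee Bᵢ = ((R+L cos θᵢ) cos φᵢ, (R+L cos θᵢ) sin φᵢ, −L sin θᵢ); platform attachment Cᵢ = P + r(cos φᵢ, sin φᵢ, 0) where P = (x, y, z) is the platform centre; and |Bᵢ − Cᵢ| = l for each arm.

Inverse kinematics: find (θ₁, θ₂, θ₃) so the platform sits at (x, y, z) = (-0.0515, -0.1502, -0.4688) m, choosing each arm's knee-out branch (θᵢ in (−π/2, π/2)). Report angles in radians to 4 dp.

rotate P by −φ1: (-0.0515, -0.1502, -0.4688)
  e−x'=0.2215;  (l²−L²−(e−x')²−y'²−z²)/2L = -0.2570
  γ=atan2(-0.4688,0.2215)=-1.1294;  ψ=arccos(-0.4956)=2.0894;  θ1=γ+ψ≈0.9599
arm 2 (φ=120.0°): x'=-0.1043, y'=0.1197
  A=0.2743, B=-0.4688, C=(l²−L²−A²−y'²−z²)/(2L)=-0.3468
  γ=atan2(-0.4688,0.2743)=-1.0414;  ψ=arccos(-0.6385)=2.2633;  θ2=γ+ψ≈1.2219
rotate P by −φ3: (0.1558, 0.0305, -0.4688)
  e−x'=0.0142;  (l²−L²−(e−x')²−y'²−z²)/2L = 0.0955
  √(A²+B²)=0.4690;  θ3 = -1.5406+1.3658 ≈ -0.1748

θ₁ = 0.9599, θ₂ = 1.2219, θ₃ = -0.1748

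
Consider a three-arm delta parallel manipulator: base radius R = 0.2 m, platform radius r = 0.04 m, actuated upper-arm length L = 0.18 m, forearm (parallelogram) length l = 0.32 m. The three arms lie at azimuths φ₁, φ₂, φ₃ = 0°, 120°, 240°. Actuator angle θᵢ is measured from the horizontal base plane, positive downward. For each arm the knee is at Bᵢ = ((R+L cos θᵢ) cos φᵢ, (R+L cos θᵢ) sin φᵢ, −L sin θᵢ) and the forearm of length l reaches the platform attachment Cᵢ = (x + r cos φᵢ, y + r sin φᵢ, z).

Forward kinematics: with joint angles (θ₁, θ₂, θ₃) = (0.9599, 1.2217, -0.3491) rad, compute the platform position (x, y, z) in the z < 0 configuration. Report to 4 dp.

φ1=0.0°: virtual centre (0.2632, 0.0000, -0.1474), radius l
arm 2 at φ=120.0°: (R−r)+L cos θ2 = 0.2216;  centre 2 = (-0.1108, 0.1919, -0.1691)
arm 3 at φ=240.0°: (R−r)+L cos θ3 = 0.3291;  centre 3 = (-0.1646, -0.2850, 0.0616)
|centre ₂|²−|centre ₁|² = -0.0133;  |centre ₃|²−|centre ₁|² = 0.0211
[-0.7481 0.3838 -0.0434]·P = -0.0133;  [-0.8556 -0.5701 0.4180]·P = 0.0211
Cramer: x(z) = -0.0006+0.1798z;  y(z) = -0.0360+0.4635z
sphere 1 gives Az²+Bz+C=0 with A=1.2471, B=0.1666, C=-0.0097;  B²−4AC=0.0763;  roots -0.1775, 0.0439;  negative root z = -0.1775
x = -0.0326, y = -0.1183

(-0.0326, -0.1183, -0.1775)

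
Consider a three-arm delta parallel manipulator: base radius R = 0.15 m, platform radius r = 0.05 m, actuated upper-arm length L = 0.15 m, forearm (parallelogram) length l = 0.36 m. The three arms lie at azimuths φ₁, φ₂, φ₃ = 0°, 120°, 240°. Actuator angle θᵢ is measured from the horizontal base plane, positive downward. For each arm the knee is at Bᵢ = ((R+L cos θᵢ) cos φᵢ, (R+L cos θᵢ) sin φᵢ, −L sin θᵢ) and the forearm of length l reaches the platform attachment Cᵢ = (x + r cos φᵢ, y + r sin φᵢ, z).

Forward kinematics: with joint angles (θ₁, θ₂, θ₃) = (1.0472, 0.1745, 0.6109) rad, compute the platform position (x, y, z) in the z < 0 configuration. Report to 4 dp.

(-0.1064, 0.0541, -0.3478)

arm 1 at φ=0.0°: (R−r)+L cos θ1 = 0.1750;  centre 1 = (0.1750, 0.0000, -0.1299)
arm 2 at φ=120.0°: (R−r)+L cos θ2 = 0.2477;  centre 2 = (-0.1239, 0.2145, -0.0260)
φ3=240.0°: virtual centre (-0.1114, -0.1930, -0.0860), radius l
|centre ₂|²−|centre ₁|² = 0.0145;  |centre ₃|²−|centre ₁|² = 0.0096
linear system: -0.5977x+0.4291y = 0.0145−0.2077z; -0.5729x+-0.3860y = 0.0096−0.0877z
Cramer: x(z) = -0.0204+0.2473z;  y(z) = 0.0055-0.1397z
into |P−centre ₁|² = l²: 1.0806z² + 0.1616z + -0.0745 = 0;  Δ = 0.3482;  z = -0.3478 or 0.1982 → z<0 root = -0.3478
x = -0.1064, y = 0.0541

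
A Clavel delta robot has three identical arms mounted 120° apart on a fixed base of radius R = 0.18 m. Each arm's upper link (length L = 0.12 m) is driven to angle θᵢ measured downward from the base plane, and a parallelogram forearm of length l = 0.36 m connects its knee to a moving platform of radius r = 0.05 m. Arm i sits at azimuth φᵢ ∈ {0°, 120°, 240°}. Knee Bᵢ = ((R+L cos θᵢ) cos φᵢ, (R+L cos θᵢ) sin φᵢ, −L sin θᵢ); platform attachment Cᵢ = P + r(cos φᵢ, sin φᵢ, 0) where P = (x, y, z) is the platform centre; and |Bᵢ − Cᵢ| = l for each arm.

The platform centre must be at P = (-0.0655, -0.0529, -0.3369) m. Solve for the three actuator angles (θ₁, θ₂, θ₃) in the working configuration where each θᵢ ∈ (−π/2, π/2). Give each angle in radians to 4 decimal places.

rotate P by −φ1: (-0.0655, -0.0529, -0.3369)
  e−x'=0.1955;  (l²−L²−(e−x')²−y'²−z²)/2L = -0.1638
  θ1 = atan2(B,A) + arccos(C/0.3895) = 0.9599
arm 2 (φ=120.0°): x'=-0.0131, y'=0.0832
  A=0.1431, B=-0.3369, C=(l²−L²−A²−y'²−z²)/(2L)=-0.1070
  √(A²+B²)=0.3660;  θ2 = -1.1692+1.8675 ≈ 0.6983
arm 3 (φ=240.0°): x'=0.0786, y'=-0.0303
  e−x'=0.0514;  (l²−L²−(e−x')²−y'²−z²)/2L = -0.0078
  θ3 = atan2(B,A) + arccos(C/0.3408) = 0.1743

θ₁ = 0.9599, θ₂ = 0.6983, θ₃ = 0.1743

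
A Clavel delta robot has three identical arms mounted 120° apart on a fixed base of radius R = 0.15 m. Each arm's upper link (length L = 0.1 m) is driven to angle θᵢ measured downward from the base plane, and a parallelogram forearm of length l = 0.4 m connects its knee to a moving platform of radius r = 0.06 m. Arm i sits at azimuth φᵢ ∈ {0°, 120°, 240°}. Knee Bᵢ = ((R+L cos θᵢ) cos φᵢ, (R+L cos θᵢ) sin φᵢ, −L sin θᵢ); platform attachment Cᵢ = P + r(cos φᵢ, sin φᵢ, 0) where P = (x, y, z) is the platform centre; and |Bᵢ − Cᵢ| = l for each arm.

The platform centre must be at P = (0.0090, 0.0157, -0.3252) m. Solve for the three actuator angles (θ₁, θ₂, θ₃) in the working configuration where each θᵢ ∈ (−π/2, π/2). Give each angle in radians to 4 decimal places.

arm 1 (φ=0.0°): x'=0.0090, y'=0.0157
  A cos θ + B sin θ = C:  0.0810·cos θ + -0.3252·sin θ = 0.1872
  θ1 = atan2(B,A) + arccos(C/0.3351) = -0.3485
rotate P by −φ2: (0.0091, -0.0156, -0.3252)
  A cos θ + B sin θ = C:  0.0809·cos θ + -0.3252·sin θ = 0.1873
  γ=atan2(-0.3252,0.0809)=-1.3270;  ψ=arccos(0.5588)=0.9778;  θ2=γ+ψ≈-0.3492
φ3=240.0° → target in arm frame (-0.0181, -0.0001)
  e−x'=0.1081;  (l²−L²−(e−x')²−y'²−z²)/2L = 0.1628
  θ3 = atan2(B,A) + arccos(C/0.3427) = -0.1741

θ₁ = -0.3485, θ₂ = -0.3492, θ₃ = -0.1741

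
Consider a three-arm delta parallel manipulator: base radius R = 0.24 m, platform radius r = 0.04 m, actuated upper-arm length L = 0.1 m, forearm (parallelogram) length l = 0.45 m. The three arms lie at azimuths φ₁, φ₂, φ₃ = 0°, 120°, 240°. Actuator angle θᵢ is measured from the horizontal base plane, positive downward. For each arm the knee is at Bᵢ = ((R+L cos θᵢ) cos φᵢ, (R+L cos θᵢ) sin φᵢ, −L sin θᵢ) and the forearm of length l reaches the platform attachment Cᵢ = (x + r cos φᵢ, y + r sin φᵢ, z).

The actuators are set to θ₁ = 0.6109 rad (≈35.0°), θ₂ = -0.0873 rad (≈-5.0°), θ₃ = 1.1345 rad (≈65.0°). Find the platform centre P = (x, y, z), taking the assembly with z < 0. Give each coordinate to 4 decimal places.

(-0.0037, 0.1065, -0.3884)

arm 1 at φ=0.0°: ρ1 = 0.2819;  S1 = (0.2819, 0.0000, -0.0574)
S2 = (0.2996·cos120.0°, 0.2996·sin120.0°, 0.0087) = (-0.1498, 0.2595, 0.0087)
S3 = (0.2423·cos240.0°, 0.2423·sin240.0°, -0.0906) = (-0.1211, -0.2098, -0.0906)
subtract pairs → two planes through P
linear system: -0.8634x+0.5190y = 0.0071−0.1322z; -0.8061x+-0.4196y = -0.0159−-0.0665z
Cramer: x(z) = 0.0067+0.0268z;  y(z) = 0.0249-0.2101z
quadratic in z: (1.0448)z²+(0.0895)z+(-0.1229)=0, √Δ=0.7222 → z ∈ {-0.3884, 0.3027}; z = -0.3884 (taking z<0)
x = -0.0037, y = 0.1065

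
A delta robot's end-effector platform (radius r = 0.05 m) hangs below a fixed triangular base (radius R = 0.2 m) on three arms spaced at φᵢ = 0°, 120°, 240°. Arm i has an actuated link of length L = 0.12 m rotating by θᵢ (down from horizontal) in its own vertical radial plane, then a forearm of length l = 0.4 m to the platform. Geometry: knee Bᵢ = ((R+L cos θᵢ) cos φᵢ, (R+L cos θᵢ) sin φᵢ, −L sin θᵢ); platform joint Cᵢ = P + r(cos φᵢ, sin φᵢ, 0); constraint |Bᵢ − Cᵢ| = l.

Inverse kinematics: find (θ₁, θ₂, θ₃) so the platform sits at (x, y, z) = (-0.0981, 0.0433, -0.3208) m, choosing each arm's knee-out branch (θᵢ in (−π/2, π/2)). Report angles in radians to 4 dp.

θ₁ = 0.8730, θ₂ = -0.2620, θ₃ = 0.2620

arm 1 (φ=0.0°): x'=-0.0981, y'=0.0433
  A cos θ + B sin θ = C:  0.2481·cos θ + -0.3208·sin θ = -0.0864
  γ=atan2(-0.3208,0.2481)=-0.9125;  ψ=arccos(-0.2131)=1.7855;  θ1=γ+ψ≈0.8730
arm 2 (φ=120.0°): x'=0.0865, y'=0.0633
  e−x'=0.0635;  (l²−L²−(e−x')²−y'²−z²)/2L = 0.1444
  γ=atan2(-0.3208,0.0635)=-1.3755;  ψ=arccos(0.4415)=1.1135;  θ2=γ+ψ≈-0.2620
φ3=240.0° → target in arm frame (0.0116, -0.1066)
  e−x'=0.1384;  (l²−L²−(e−x')²−y'²−z²)/2L = 0.0506
  θ3 = atan2(B,A) + arccos(C/0.3494) = 0.2620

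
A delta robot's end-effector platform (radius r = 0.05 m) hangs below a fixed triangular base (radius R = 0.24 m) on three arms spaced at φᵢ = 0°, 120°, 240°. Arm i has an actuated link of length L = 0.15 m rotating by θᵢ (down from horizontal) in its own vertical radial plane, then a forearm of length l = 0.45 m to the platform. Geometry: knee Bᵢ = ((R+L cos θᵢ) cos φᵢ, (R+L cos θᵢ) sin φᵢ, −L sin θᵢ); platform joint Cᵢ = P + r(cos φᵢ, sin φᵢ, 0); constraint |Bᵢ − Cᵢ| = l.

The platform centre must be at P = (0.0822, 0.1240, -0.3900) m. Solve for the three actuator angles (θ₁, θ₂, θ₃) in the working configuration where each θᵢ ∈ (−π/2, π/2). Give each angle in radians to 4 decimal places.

θ₁ = 0.2622, θ₂ = 0.3491, θ₃ = 1.3092

φ1=0.0° → target in arm frame (0.0822, 0.1240)
  e−x'=0.1078;  (l²−L²−(e−x')²−y'²−z²)/2L = 0.0030
  √(A²+B²)=0.4046;  θ1 = -1.3011+1.5634 ≈ 0.2622
φ2=120.0° → target in arm frame (0.0663, -0.1332)
  A cos θ + B sin θ = C:  0.1237·cos θ + -0.3900·sin θ = -0.0171
  √(A²+B²)=0.4092;  θ2 = -1.2636+1.6127 ≈ 0.3491
rotate P by −φ3: (-0.1485, 0.0092, -0.3900)
  e−x'=0.3385;  (l²−L²−(e−x')²−y'²−z²)/2L = -0.2892
  θ3 = atan2(B,A) + arccos(C/0.5164) = 1.3092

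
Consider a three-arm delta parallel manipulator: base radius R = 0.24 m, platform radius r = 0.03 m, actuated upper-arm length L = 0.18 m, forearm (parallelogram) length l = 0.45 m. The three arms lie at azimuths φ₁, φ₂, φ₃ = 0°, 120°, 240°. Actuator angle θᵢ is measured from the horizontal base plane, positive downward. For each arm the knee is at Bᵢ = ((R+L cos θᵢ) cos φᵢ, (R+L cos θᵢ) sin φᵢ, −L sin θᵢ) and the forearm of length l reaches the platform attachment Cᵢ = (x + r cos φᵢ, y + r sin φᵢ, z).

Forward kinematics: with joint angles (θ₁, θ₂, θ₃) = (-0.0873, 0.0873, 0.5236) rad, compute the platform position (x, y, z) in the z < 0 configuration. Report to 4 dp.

(0.0358, 0.0377, -0.2601)

arm 1 at φ=0.0°: ρ1 = 0.3893;  S1 = (0.3893, 0.0000, 0.0157)
arm 2 at φ=120.0°: ρ2 = 0.3893;  S2 = (-0.1947, 0.3372, -0.0157)
S3 = (0.3659·cos240.0°, 0.3659·sin240.0°, -0.0900) = (-0.1829, -0.3169, -0.0900)
eliminate P² terms by subtracting sphere 1 from 2 and 3
plane₁₂: -1.1679x+0.6743y+-0.0628z = 0.0000
det = 1.5119;  x = 0.0044+-0.1206z,  y = 0.0076+-0.1158z
quadratic in z: (1.0279)z²+(0.0597)z+(-0.0540)=0, √Δ=0.4751 → z ∈ {-0.2601, 0.2021}; z = -0.2601 (taking z<0)
x = 0.0358, y = 0.0377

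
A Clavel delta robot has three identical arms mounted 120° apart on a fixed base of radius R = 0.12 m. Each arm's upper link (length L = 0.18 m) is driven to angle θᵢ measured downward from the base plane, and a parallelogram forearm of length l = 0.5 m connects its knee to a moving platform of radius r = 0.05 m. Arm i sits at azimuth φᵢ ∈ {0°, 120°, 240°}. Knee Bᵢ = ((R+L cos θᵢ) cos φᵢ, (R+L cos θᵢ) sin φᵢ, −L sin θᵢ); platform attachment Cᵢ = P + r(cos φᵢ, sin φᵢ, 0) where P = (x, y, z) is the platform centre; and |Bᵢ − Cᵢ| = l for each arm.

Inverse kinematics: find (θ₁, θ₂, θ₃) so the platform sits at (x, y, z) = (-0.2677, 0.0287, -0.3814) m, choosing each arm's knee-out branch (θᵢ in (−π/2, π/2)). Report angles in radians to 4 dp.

θ₁ = 0.9599, θ₂ = -0.3492, θ₃ = -0.1745

rotate P by −φ1: (-0.2677, 0.0287, -0.3814)
  A cos θ + B sin θ = C:  0.3377·cos θ + -0.3814·sin θ = -0.1187
  γ=atan2(-0.3814,0.3377)=-0.8461;  ψ=arccos(-0.2330)=1.8060;  θ1=γ+ψ≈0.9599
rotate P by −φ2: (0.1587, 0.2175, -0.3814)
  e−x'=-0.0887;  (l²−L²−(e−x')²−y'²−z²)/2L = 0.0471
  √(A²+B²)=0.3916;  θ2 = -1.7993+1.4502 ≈ -0.3492
φ3=240.0° → target in arm frame (0.1090, -0.2462)
  A=-0.0390, B=-0.3814, C=(l²−L²−A²−y'²−z²)/(2L)=0.0278
  √(A²+B²)=0.3834;  θ3 = -1.6727+1.4982 ≈ -0.1745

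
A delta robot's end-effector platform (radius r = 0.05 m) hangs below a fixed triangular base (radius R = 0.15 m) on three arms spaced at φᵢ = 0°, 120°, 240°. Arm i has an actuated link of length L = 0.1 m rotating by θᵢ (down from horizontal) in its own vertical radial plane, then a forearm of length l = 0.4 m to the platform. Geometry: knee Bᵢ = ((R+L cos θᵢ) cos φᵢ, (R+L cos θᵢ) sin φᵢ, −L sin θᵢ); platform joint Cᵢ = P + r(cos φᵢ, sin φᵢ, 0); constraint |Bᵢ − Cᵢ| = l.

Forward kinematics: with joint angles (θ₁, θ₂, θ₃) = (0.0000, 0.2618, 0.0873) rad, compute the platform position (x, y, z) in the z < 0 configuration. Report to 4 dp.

(0.0214, -0.0189, -0.3574)

arm 1 at φ=0.0°: e+L cos θ1 = 0.2000;  centre 1 = (0.2000, 0.0000, 0.0000)
φ2=120.0°: virtual centre (-0.0983, 0.1703, -0.0259), radius l
φ3=240.0°: virtual centre (-0.0998, -0.1729, -0.0087), radius l
eliminate P² terms by subtracting sphere 1 from 2 and 3
plane₁₂: -0.5966x+0.3405y+-0.0518z = -0.0007
det = 0.4104;  x = 0.0006+-0.0581z,  y = -0.0009+0.0503z
sphere 1 gives Az²+Bz+C=0 with A=1.0059, B=0.0231, C=-0.1203;  B²−4AC=0.4844;  roots -0.3574, 0.3345;  negative root z = -0.3574
x = 0.0214, y = -0.0189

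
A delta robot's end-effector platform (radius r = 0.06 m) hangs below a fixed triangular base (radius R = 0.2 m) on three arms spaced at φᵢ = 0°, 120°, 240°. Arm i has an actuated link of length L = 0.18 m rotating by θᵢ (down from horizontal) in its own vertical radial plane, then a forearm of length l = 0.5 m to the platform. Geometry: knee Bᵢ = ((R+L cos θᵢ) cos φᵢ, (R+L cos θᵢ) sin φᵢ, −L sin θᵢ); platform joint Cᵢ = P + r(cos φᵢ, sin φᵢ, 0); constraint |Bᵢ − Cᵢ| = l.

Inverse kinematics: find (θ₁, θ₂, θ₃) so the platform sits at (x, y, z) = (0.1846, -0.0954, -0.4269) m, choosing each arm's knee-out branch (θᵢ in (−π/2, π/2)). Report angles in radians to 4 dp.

θ₁ = -0.2618, θ₂ = 1.0471, θ₃ = 0.5233

rotate P by −φ1: (0.1846, -0.0954, -0.4269)
  A cos θ + B sin θ = C:  -0.0446·cos θ + -0.4269·sin θ = 0.0674
  γ=atan2(-0.4269,-0.0446)=-1.6749;  ψ=arccos(0.1570)=1.4131;  θ1=γ+ψ≈-0.2618
φ2=120.0° → target in arm frame (-0.1749, -0.1122)
  e−x'=0.3149;  (l²−L²−(e−x')²−y'²−z²)/2L = -0.2122
  √(A²+B²)=0.5305;  θ2 = -0.9352+1.9824 ≈ 1.0471
arm 3 (φ=240.0°): x'=-0.0097, y'=0.2076
  e−x'=0.1497;  (l²−L²−(e−x')²−y'²−z²)/2L = -0.0837
  θ3 = atan2(B,A) + arccos(C/0.4524) = 0.5233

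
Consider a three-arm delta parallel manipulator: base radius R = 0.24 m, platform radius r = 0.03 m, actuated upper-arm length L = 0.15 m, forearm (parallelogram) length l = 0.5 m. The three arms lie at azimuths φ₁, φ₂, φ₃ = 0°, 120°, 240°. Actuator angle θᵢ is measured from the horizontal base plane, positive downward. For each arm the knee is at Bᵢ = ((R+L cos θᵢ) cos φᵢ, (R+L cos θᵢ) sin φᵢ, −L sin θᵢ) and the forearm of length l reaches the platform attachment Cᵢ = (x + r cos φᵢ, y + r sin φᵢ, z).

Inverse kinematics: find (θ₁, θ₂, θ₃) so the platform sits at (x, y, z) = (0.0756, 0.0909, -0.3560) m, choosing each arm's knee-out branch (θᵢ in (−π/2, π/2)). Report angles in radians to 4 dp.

rotate P by −φ1: (0.0756, 0.0909, -0.3560)
  e−x'=0.1344;  (l²−L²−(e−x')²−y'²−z²)/2L = 0.2481
  γ=atan2(-0.3560,0.1344)=-1.2098;  ψ=arccos(0.6521)=0.8605;  θ1=γ+ψ≈-0.3493
rotate P by −φ2: (0.0409, -0.1109, -0.3560)
  e−x'=0.1691;  (l²−L²−(e−x')²−y'²−z²)/2L = 0.1996
  γ=atan2(-0.3560,0.1691)=-1.1274;  ψ=arccos(0.5064)=1.0398;  θ2=γ+ψ≈-0.0876
arm 3 (φ=240.0°): x'=-0.1165, y'=0.0200
  e−x'=0.3265;  (l²−L²−(e−x')²−y'²−z²)/2L = -0.0208
  √(A²+B²)=0.4831;  θ3 = -0.8286+1.6140 ≈ 0.7854

θ₁ = -0.3493, θ₂ = -0.0876, θ₃ = 0.7854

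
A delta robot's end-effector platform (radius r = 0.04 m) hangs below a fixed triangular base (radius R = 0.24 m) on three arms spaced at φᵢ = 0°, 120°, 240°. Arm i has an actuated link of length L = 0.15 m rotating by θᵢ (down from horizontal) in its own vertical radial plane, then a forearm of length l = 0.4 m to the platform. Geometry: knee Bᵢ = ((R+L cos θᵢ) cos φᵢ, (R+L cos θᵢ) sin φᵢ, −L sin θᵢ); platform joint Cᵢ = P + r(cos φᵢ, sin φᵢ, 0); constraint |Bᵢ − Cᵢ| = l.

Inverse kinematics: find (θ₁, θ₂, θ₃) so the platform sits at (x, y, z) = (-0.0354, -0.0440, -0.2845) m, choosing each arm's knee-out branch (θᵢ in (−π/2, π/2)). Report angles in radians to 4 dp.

arm 1 (φ=0.0°): x'=-0.0354, y'=-0.0440
  e−x'=0.2354;  (l²−L²−(e−x')²−y'²−z²)/2L = -0.0026
  γ=atan2(-0.2845,0.2354)=-0.8796;  ψ=arccos(-0.0071)=1.5779;  θ1=γ+ψ≈0.6984
φ2=120.0° → target in arm frame (-0.0204, 0.0527)
  A=0.2204, B=-0.2845, C=(l²−L²−A²−y'²−z²)/(2L)=0.0174
  θ2 = atan2(B,A) + arccos(C/0.3599) = 0.6109
arm 3 (φ=240.0°): x'=0.0558, y'=-0.0087
  A cos θ + B sin θ = C:  0.1442·cos θ + -0.2845·sin θ = 0.1190
  γ=atan2(-0.2845,0.1442)=-1.1017;  ψ=arccos(0.3730)=1.1885;  θ3=γ+ψ≈0.0868

θ₁ = 0.6984, θ₂ = 0.6109, θ₃ = 0.0868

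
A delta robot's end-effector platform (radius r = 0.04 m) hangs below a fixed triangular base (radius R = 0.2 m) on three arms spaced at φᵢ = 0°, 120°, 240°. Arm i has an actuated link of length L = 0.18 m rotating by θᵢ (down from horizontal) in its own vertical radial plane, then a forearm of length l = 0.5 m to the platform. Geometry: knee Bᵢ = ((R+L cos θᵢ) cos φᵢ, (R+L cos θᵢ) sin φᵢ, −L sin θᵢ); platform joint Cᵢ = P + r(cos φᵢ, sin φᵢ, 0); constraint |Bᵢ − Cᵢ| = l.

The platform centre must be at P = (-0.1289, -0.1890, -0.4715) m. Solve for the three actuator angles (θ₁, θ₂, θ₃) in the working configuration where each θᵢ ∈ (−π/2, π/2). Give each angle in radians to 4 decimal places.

θ₁ = 1.2215, θ₂ = 1.1345, θ₃ = -0.0872

rotate P by −φ1: (-0.1289, -0.1890, -0.4715)
  A cos θ + B sin θ = C:  0.2889·cos θ + -0.4715·sin θ = -0.3442
  √(A²+B²)=0.5530;  θ1 = -1.0211+2.2426 ≈ 1.2215
rotate P by −φ2: (-0.0992, 0.2061, -0.4715)
  A cos θ + B sin θ = C:  0.2592·cos θ + -0.4715·sin θ = -0.3178
  √(A²+B²)=0.5381;  θ2 = -1.0681+2.2026 ≈ 1.1345
φ3=240.0° → target in arm frame (0.2281, -0.0171)
  A cos θ + B sin θ = C:  -0.0681·cos θ + -0.4715·sin θ = -0.0268
  √(A²+B²)=0.4764;  θ3 = -1.7143+1.6271 ≈ -0.0872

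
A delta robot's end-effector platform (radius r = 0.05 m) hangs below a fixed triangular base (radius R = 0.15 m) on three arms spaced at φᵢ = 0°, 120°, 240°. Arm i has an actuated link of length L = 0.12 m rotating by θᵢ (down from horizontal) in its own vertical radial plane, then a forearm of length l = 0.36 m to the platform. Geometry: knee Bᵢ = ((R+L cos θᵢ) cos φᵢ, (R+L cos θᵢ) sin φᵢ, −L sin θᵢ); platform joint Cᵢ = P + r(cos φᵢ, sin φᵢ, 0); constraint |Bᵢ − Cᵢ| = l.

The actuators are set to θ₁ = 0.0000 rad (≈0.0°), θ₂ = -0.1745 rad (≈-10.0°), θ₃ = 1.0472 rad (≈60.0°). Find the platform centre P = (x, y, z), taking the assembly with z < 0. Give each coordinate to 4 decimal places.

(0.0593, 0.1345, -0.2927)

O1 = (0.2200·cos0.0°, 0.2200·sin0.0°, 0.0000) = (0.2200, 0.0000, 0.0000)
φ2=120.0°: virtual centre (-0.1091, 0.1889, 0.0208), radius l
O3 = (0.1600·cos240.0°, 0.1600·sin240.0°, -0.1039) = (-0.0800, -0.1386, -0.1039)
|O₂|²−|O₁|² = -0.0004;  |O₃|²−|O₁|² = -0.0120
linear system: -0.6582x+0.3779y = -0.0004−0.0417z; -0.6000x+-0.2771y = -0.0120−-0.2078z
det = 0.4091;  x = 0.0113+-0.1638z,  y = 0.0188+-0.3955z
quadratic in z: (1.1832)z²+(0.0535)z+(-0.0857)=0, √Δ=0.6391 → z ∈ {-0.2927, 0.2475}; z = -0.2927 (taking z<0)
x = 0.0593, y = 0.1345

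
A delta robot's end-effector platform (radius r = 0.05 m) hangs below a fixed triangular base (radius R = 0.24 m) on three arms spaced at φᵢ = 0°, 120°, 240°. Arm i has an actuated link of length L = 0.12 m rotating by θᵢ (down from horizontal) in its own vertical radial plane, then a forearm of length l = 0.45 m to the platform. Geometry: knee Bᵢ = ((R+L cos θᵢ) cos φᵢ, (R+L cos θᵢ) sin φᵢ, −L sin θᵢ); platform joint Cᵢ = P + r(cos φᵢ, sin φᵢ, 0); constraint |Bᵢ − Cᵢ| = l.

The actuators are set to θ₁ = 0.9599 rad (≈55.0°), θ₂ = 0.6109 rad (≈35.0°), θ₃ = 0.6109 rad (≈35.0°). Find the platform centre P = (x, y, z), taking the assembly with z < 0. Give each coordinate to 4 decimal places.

(-0.0453, 0.0000, -0.4299)

arm 1 at φ=0.0°: (R−r)+L cos θ1 = 0.2588;  O1 = (0.2588, 0.0000, -0.0983)
arm 2 at φ=120.0°: (R−r)+L cos θ2 = 0.2883;  O2 = (-0.1441, 0.2497, -0.0688)
O3 = (0.2883·cos240.0°, 0.2883·sin240.0°, -0.0688) = (-0.1441, -0.2497, -0.0688)
subtract pairs → two planes through P
linear system: -0.8060x+0.4993y = 0.0112−0.0589z; -0.8060x+-0.4993y = 0.0112−0.0589z
Cramer: x(z) = -0.0139+0.0731z;  y(z) = 0.0000-0.0000z
into |P−O₁|² = l²: 1.0053z² + 0.1567z + -0.1185 = 0;  Δ = 0.5009;  z = -0.4299 or 0.2741 → z<0 root = -0.4299
x = -0.0453, y = 0.0000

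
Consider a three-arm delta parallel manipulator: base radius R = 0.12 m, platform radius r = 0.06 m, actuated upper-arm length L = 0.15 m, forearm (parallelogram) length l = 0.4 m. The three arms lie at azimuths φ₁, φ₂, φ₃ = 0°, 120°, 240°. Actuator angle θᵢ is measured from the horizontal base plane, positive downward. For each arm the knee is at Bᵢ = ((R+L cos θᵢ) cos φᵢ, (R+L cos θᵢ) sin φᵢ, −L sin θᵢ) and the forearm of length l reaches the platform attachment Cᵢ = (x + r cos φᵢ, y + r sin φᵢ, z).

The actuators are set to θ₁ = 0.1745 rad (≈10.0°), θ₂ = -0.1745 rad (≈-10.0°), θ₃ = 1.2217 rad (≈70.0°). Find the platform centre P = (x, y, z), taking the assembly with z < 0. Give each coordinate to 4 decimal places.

(0.0793, 0.2317, -0.3258)

φ1=0.0°: virtual centre (0.2077, 0.0000, -0.0260), radius l
arm 2 at φ=120.0°: ρ2 = 0.2077;  O2 = (-0.1039, 0.1799, 0.0260)
arm 3 at φ=240.0°: ρ3 = 0.1113;  O3 = (-0.0557, -0.0964, -0.1410)
|O₂|²−|O₁|² = 0.0000;  |O₃|²−|O₁|² = -0.0116
plane₁₂: -0.6232x+0.3598y+0.1042z = 0.0000
Cramer: x(z) = 0.0134-0.2022z;  y(z) = 0.0233-0.6397z
quadratic in z: (1.4501)z²+(0.1009)z+(-0.1210)=0, √Δ=0.8439 → z ∈ {-0.3258, 0.2562}; z = -0.3258 (taking z<0)
x = 0.0793, y = 0.2317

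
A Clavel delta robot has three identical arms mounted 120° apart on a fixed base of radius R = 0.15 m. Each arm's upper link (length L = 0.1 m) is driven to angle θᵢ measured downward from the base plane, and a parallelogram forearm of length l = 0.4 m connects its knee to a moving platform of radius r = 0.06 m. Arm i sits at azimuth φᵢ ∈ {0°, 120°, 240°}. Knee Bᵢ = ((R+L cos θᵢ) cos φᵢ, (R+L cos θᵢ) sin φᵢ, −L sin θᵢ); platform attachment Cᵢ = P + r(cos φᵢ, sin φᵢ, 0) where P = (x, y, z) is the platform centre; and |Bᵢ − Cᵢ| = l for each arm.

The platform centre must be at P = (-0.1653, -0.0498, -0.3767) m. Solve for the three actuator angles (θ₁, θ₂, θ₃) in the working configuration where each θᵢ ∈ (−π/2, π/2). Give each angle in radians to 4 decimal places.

θ₁ = 1.3090, θ₂ = 0.4364, θ₃ = 0.0002

arm 1 (φ=0.0°): x'=-0.1653, y'=-0.0498
  A=0.2553, B=-0.3767, C=(l²−L²−A²−y'²−z²)/(2L)=-0.2978
  θ1 = atan2(B,A) + arccos(C/0.4551) = 1.3090
rotate P by −φ2: (0.0395, 0.1681, -0.3767)
  A=0.0505, B=-0.3767, C=(l²−L²−A²−y'²−z²)/(2L)=-0.1135
  γ=atan2(-0.3767,0.0505)=-1.4376;  ψ=arccos(-0.2985)=1.8740;  θ2=γ+ψ≈0.4364
rotate P by −φ3: (0.1258, -0.1183, -0.3767)
  A=-0.0358, B=-0.3767, C=(l²−L²−A²−y'²−z²)/(2L)=-0.0358
  θ3 = atan2(B,A) + arccos(C/0.3784) = 0.0002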